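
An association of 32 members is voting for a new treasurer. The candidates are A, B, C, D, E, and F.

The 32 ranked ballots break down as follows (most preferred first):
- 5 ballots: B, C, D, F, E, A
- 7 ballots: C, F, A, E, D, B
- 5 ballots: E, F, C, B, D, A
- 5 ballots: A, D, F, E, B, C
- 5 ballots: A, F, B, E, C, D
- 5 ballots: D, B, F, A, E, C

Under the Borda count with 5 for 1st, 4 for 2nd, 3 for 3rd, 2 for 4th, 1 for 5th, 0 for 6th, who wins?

F

A: 5×0 + 7×3 + 5×0 + 5×5 + 5×5 + 5×2 = 81
B: 5×5 + 7×0 + 5×2 + 5×1 + 5×3 + 5×4 = 75
C: 5×4 + 7×5 + 5×3 + 5×0 + 5×1 + 5×0 = 75
D: 5×3 + 7×1 + 5×1 + 5×4 + 5×0 + 5×5 = 72
E: 5×1 + 7×2 + 5×5 + 5×2 + 5×2 + 5×1 = 69
F: 5×2 + 7×4 + 5×4 + 5×3 + 5×4 + 5×3 = 108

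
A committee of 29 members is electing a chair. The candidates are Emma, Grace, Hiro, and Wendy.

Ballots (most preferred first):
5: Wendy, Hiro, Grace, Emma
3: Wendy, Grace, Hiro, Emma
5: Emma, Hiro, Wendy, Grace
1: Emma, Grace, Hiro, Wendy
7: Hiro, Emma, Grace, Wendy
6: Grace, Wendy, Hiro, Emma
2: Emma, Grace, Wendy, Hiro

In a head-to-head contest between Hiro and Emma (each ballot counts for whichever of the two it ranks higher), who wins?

Hiro is ranked above Emma on 21 ballots; Emma above Hiro on 8.

Hiro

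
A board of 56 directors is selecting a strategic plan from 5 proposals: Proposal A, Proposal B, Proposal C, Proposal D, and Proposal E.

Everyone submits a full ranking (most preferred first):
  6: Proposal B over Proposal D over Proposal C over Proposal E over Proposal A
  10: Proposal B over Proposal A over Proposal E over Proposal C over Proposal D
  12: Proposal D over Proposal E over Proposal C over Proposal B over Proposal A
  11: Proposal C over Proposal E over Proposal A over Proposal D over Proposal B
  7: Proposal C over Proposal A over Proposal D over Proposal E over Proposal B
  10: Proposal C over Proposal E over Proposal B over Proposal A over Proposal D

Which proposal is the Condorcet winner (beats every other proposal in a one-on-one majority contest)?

Proposal C

Proposal C vs Proposal A: 46–10
Proposal C vs Proposal B: 40–16
Proposal C vs Proposal D: 38–18
Proposal C vs Proposal E: 34–22
Proposal C beats every other proposal.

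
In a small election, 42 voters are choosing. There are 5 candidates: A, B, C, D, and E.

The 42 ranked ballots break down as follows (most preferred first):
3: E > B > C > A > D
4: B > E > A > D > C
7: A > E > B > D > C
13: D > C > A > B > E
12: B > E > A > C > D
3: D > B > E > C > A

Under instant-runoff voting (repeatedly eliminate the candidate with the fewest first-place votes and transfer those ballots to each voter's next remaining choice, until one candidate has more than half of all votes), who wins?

B

Round 1: A 7, B 16, C 0, D 16, E 3. C eliminated.
Round 2: A 7, B 16, D 16, E 3. E eliminated.
Round 3: A 7, B 19, D 16. A eliminated.
Round 4: B 26, D 16. B has a majority (≥22).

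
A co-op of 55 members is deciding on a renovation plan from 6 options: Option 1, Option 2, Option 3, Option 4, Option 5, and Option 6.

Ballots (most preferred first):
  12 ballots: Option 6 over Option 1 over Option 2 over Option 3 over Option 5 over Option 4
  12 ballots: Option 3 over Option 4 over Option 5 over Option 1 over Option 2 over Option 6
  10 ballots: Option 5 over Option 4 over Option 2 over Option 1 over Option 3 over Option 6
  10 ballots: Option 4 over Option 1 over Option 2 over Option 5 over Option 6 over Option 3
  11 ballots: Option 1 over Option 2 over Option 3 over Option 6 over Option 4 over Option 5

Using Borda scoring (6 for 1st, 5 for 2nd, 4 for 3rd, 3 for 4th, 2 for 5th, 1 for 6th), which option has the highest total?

Option 1: 12×5 + 12×3 + 10×3 + 10×5 + 11×6 = 242
Option 2: 12×4 + 12×2 + 10×4 + 10×4 + 11×5 = 207
Option 3: 12×3 + 12×6 + 10×2 + 10×1 + 11×4 = 182
Option 4: 12×1 + 12×5 + 10×5 + 10×6 + 11×2 = 204
Option 5: 12×2 + 12×4 + 10×6 + 10×3 + 11×1 = 173
Option 6: 12×6 + 12×1 + 10×1 + 10×2 + 11×3 = 147

Option 1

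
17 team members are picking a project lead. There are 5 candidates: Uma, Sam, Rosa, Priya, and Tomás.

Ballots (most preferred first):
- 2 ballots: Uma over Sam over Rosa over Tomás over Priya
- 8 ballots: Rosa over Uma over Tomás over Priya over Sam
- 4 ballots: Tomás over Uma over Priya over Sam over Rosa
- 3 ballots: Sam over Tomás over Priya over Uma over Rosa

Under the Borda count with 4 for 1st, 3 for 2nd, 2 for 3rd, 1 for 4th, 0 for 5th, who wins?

Uma: 2×4 + 8×3 + 4×3 + 3×1 = 47
Sam: 2×3 + 8×0 + 4×1 + 3×4 = 22
Rosa: 2×2 + 8×4 + 4×0 + 3×0 = 36
Priya: 2×0 + 8×1 + 4×2 + 3×2 = 22
Tomás: 2×1 + 8×2 + 4×4 + 3×3 = 43

Uma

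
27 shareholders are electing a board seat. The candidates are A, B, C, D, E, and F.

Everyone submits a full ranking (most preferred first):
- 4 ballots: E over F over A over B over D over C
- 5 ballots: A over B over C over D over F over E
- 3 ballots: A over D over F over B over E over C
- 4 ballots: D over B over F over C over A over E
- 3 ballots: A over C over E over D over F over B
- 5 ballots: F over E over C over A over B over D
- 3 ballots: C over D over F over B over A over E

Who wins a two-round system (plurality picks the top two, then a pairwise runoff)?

F

Round 1 first-place votes: A 11, B 0, C 3, D 4, E 4, F 5. A and F advance.
Runoff: A is ranked above F on 11 ballots, F above A on 16.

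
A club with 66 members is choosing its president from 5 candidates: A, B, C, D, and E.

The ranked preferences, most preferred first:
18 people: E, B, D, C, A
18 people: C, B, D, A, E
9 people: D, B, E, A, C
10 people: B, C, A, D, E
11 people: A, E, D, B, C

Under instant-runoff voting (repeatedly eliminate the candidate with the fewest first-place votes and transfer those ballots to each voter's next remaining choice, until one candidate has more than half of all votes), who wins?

Round 1: A 11, B 10, C 18, D 9, E 18. D eliminated.
Round 2: A 11, B 19, C 18, E 18. A eliminated.
Round 3: B 19, C 18, E 29. C eliminated.
Round 4: B 37, E 29. B has a majority (≥34).

B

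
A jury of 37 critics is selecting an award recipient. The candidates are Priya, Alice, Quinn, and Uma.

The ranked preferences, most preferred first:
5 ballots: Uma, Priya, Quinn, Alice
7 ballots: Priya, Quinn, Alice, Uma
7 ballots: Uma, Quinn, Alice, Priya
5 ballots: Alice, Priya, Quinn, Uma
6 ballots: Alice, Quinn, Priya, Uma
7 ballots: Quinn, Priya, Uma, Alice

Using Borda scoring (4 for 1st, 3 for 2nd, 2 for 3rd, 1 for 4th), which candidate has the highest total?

Priya: 5×3 + 7×4 + 7×1 + 5×3 + 6×2 + 7×3 = 98
Alice: 5×1 + 7×2 + 7×2 + 5×4 + 6×4 + 7×1 = 84
Quinn: 5×2 + 7×3 + 7×3 + 5×2 + 6×3 + 7×4 = 108
Uma: 5×4 + 7×1 + 7×4 + 5×1 + 6×1 + 7×2 = 80

Quinn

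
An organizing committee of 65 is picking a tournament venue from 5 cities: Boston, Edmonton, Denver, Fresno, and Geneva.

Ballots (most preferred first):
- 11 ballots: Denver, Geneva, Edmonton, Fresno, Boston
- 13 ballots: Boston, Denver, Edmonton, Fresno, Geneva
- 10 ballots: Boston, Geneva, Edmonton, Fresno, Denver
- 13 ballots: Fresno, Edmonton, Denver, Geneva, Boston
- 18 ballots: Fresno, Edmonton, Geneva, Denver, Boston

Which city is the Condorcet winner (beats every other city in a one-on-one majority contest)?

Edmonton

Edmonton vs Boston: 42–23
Edmonton vs Denver: 41–24
Edmonton vs Fresno: 34–31
Edmonton vs Geneva: 44–21
Edmonton beats every other city.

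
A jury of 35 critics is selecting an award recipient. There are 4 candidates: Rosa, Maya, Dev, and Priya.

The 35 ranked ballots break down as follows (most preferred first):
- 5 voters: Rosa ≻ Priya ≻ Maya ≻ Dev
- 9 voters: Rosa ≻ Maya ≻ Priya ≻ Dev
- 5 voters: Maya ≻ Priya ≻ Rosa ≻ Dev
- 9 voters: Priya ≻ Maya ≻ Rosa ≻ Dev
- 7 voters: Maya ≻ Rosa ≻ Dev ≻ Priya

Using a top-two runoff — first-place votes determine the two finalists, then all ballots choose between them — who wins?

Maya

Round 1 first-place votes: Rosa 14, Maya 12, Dev 0, Priya 9. Rosa and Maya advance.
Runoff: Rosa is ranked above Maya on 14 ballots, Maya above Rosa on 21.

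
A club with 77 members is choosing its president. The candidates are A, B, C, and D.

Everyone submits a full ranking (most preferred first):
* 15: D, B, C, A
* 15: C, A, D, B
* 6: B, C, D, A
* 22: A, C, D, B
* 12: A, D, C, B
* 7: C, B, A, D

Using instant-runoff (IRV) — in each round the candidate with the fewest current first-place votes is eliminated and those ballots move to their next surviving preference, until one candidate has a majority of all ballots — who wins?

C

Round 1: A 34, B 6, C 22, D 15. B eliminated.
Round 2: A 34, C 28, D 15. D eliminated.
Round 3: A 34, C 43. C has a majority (≥39).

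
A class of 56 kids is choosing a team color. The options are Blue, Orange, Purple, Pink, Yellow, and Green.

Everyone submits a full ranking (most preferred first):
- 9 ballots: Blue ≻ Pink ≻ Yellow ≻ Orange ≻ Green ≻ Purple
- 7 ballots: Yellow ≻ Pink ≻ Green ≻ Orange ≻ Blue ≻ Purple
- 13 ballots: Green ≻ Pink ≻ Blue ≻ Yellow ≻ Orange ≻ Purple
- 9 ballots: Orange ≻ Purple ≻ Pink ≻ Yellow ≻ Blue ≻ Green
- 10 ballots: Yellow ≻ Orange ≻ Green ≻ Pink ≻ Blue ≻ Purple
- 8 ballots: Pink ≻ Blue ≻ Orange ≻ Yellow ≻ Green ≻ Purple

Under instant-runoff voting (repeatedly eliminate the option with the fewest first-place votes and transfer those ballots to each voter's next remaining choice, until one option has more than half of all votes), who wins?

Blue

Round 1: Blue 9, Orange 9, Purple 0, Pink 8, Yellow 17, Green 13. Purple eliminated.
Round 2: Blue 9, Orange 9, Pink 8, Yellow 17, Green 13. Pink eliminated.
Round 3: Blue 17, Orange 9, Yellow 17, Green 13. Orange eliminated.
Round 4: Blue 17, Yellow 26, Green 13. Green eliminated.
Round 5: Blue 30, Yellow 26. Blue has a majority (≥29).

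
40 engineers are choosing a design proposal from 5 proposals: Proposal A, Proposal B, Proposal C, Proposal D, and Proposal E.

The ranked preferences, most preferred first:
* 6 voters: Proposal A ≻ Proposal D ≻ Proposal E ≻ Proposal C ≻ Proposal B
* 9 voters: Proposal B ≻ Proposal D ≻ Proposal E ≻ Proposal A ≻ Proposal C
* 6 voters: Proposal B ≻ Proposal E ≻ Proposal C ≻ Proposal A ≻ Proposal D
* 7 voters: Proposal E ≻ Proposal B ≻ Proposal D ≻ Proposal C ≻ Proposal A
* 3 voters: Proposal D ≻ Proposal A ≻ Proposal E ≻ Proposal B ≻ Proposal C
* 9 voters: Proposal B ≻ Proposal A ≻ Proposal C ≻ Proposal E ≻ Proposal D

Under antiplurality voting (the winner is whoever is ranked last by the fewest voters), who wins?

Proposal E

Last-place votes: Proposal A 7, Proposal B 6, Proposal C 12, Proposal D 15, Proposal E 0.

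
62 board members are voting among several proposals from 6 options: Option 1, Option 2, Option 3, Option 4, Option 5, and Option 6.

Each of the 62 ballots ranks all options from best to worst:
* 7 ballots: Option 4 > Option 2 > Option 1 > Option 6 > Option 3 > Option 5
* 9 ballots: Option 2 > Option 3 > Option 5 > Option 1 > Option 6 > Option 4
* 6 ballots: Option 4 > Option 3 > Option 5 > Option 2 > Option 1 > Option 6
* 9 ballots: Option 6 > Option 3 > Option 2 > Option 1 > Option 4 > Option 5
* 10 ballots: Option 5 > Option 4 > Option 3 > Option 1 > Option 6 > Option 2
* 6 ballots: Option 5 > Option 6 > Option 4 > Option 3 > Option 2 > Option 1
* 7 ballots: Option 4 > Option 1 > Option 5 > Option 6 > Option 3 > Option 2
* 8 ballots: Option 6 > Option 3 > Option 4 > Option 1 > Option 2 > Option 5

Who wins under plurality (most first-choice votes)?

Option 4

First-place votes: Option 1 0, Option 2 9, Option 3 0, Option 4 20, Option 5 16, Option 6 17.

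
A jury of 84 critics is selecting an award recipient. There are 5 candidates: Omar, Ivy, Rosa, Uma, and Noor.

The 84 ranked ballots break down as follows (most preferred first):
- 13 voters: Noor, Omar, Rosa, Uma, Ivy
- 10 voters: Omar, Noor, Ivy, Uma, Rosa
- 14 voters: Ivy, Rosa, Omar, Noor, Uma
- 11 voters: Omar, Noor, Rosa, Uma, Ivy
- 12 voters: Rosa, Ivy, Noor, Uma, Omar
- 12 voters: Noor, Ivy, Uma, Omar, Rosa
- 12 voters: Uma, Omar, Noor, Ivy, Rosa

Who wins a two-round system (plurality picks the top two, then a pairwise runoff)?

Omar

Round 1 first-place votes: Omar 21, Ivy 14, Rosa 12, Uma 12, Noor 25. Noor and Omar advance.
Runoff: Noor is ranked above Omar on 37 ballots, Omar above Noor on 47.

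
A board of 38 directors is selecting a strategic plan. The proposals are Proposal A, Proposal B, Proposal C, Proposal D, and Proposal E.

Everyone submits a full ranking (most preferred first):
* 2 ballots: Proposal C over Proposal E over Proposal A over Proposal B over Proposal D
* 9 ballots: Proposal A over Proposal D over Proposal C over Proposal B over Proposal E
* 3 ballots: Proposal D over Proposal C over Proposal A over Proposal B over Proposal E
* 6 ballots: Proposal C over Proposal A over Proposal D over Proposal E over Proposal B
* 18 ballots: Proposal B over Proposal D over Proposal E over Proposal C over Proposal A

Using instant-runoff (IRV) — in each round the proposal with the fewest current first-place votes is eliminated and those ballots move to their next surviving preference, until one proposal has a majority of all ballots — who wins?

Round 1: Proposal A 9, Proposal B 18, Proposal C 8, Proposal D 3, Proposal E 0. Proposal E eliminated.
Round 2: Proposal A 9, Proposal B 18, Proposal C 8, Proposal D 3. Proposal D eliminated.
Round 3: Proposal A 9, Proposal B 18, Proposal C 11. Proposal A eliminated.
Round 4: Proposal B 18, Proposal C 20. Proposal C has a majority (≥20).

Proposal C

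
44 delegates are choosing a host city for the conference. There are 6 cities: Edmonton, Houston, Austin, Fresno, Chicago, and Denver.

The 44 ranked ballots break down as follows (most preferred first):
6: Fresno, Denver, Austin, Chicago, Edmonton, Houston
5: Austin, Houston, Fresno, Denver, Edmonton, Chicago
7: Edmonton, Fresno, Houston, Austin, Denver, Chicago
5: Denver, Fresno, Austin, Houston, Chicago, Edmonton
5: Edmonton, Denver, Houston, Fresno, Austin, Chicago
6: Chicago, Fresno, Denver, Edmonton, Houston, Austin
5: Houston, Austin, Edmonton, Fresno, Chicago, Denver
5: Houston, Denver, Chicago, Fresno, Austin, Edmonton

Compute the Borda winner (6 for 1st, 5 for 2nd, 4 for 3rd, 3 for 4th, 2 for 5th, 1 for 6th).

Edmonton: 6×2 + 5×2 + 7×6 + 5×1 + 5×6 + 6×3 + 5×4 + 5×1 = 142
Houston: 6×1 + 5×5 + 7×4 + 5×3 + 5×4 + 6×2 + 5×6 + 5×6 = 166
Austin: 6×4 + 5×6 + 7×3 + 5×4 + 5×2 + 6×1 + 5×5 + 5×2 = 146
Fresno: 6×6 + 5×4 + 7×5 + 5×5 + 5×3 + 6×5 + 5×3 + 5×3 = 191
Chicago: 6×3 + 5×1 + 7×1 + 5×2 + 5×1 + 6×6 + 5×2 + 5×4 = 111
Denver: 6×5 + 5×3 + 7×2 + 5×6 + 5×5 + 6×4 + 5×1 + 5×5 = 168

Fresno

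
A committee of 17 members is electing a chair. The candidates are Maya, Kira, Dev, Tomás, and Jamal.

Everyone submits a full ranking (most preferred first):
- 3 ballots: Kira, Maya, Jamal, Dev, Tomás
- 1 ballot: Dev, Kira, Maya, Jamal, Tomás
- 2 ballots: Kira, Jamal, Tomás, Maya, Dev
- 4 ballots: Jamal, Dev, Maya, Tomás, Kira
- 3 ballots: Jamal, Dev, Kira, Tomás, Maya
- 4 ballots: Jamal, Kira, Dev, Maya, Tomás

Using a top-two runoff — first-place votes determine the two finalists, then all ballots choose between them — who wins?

Round 1 first-place votes: Maya 0, Kira 5, Dev 1, Tomás 0, Jamal 11. Jamal and Kira advance.
Runoff: Jamal is ranked above Kira on 11 ballots, Kira above Jamal on 6.

Jamal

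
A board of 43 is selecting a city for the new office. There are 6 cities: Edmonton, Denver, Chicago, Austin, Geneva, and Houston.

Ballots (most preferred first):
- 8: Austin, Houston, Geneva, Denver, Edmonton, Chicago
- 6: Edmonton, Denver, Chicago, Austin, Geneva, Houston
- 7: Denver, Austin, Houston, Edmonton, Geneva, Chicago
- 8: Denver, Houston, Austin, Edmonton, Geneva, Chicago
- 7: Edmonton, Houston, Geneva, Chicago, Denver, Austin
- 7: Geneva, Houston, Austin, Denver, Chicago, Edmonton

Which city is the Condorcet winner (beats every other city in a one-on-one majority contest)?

Houston vs Edmonton: 30–13
Houston vs Denver: 22–21
Houston vs Chicago: 37–6
Houston vs Austin: 22–21
Houston vs Geneva: 30–13
Houston beats every other city.

Houston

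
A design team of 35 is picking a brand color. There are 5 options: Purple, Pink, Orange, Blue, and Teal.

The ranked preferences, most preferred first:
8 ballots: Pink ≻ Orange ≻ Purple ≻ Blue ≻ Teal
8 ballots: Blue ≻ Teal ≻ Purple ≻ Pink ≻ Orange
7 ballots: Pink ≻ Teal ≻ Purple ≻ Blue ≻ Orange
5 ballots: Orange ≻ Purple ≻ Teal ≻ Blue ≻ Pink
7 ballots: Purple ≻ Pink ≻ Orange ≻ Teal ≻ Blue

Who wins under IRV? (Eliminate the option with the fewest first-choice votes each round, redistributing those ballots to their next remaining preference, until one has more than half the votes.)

Round 1: Purple 7, Pink 15, Orange 5, Blue 8, Teal 0. Teal eliminated.
Round 2: Purple 7, Pink 15, Orange 5, Blue 8. Orange eliminated.
Round 3: Purple 12, Pink 15, Blue 8. Blue eliminated.
Round 4: Purple 20, Pink 15. Purple has a majority (≥18).

Purple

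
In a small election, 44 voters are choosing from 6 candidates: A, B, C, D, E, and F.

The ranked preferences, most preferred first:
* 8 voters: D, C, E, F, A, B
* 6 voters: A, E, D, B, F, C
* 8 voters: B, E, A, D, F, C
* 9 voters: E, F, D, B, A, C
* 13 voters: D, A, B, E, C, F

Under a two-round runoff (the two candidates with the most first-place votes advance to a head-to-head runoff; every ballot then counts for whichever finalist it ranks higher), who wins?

Round 1 first-place votes: A 6, B 8, C 0, D 21, E 9, F 0. D and E advance.
Runoff: D is ranked above E on 21 ballots, E above D on 23.

E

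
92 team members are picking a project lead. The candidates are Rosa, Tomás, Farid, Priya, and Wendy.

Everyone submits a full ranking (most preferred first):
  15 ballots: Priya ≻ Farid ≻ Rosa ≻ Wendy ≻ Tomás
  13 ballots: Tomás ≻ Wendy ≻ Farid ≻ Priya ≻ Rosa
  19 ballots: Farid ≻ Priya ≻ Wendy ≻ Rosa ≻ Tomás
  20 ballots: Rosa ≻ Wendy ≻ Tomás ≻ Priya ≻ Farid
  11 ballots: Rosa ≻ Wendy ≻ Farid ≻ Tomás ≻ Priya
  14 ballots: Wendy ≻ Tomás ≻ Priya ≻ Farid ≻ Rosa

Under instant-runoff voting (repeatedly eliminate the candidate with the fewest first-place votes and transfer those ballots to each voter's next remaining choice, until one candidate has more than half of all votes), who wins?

Farid

Round 1: Rosa 31, Tomás 13, Farid 19, Priya 15, Wendy 14. Tomás eliminated.
Round 2: Rosa 31, Farid 19, Priya 15, Wendy 27. Priya eliminated.
Round 3: Rosa 31, Farid 34, Wendy 27. Wendy eliminated.
Round 4: Rosa 31, Farid 61. Farid has a majority (≥47).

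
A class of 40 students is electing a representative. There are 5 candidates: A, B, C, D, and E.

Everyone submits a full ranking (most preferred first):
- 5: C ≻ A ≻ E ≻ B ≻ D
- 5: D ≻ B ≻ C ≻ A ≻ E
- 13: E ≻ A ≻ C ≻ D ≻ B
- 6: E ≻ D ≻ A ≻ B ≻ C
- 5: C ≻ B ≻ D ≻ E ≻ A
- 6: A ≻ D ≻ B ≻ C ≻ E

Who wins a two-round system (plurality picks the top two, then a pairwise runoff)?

C

Round 1 first-place votes: A 6, B 0, C 10, D 5, E 19. E and C advance.
Runoff: E is ranked above C on 19 ballots, C above E on 21.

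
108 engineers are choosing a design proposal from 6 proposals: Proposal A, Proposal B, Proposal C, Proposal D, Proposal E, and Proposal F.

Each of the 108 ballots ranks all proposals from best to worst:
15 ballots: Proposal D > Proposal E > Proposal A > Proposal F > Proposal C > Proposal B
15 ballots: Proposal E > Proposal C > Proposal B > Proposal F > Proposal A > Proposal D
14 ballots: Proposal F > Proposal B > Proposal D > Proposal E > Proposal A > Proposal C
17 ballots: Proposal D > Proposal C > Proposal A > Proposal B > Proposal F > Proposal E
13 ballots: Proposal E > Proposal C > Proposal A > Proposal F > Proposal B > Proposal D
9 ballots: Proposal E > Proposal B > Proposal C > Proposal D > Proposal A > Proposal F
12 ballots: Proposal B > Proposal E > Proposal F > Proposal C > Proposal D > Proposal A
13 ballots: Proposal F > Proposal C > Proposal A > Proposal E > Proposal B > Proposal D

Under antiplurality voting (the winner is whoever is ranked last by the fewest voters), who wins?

Last-place votes: Proposal A 12, Proposal B 15, Proposal C 14, Proposal D 41, Proposal E 17, Proposal F 9.

Proposal F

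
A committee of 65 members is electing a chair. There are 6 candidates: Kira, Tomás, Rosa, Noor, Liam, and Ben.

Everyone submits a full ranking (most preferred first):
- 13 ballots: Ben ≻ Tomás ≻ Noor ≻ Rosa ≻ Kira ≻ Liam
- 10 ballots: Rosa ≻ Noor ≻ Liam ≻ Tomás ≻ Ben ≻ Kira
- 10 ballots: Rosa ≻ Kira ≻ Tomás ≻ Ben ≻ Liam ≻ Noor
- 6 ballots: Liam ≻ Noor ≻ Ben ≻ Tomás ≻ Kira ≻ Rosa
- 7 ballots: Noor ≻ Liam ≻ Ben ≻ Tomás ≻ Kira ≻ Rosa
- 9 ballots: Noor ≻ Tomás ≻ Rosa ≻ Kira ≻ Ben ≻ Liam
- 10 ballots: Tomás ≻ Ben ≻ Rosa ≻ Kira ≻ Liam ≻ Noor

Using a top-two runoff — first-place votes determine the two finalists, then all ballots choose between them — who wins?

Noor

Round 1 first-place votes: Kira 0, Tomás 10, Rosa 20, Noor 16, Liam 6, Ben 13. Rosa and Noor advance.
Runoff: Rosa is ranked above Noor on 30 ballots, Noor above Rosa on 35.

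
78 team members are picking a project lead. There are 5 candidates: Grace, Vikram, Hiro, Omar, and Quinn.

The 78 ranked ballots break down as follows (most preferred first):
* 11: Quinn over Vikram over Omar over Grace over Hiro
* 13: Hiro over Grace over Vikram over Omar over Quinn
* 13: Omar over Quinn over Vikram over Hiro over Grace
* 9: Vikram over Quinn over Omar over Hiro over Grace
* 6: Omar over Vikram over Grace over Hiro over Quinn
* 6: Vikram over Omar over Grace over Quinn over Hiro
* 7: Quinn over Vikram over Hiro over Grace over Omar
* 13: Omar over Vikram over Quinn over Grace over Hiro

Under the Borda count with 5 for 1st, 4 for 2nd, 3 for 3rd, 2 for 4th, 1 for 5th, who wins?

Grace: 11×2 + 13×4 + 13×1 + 9×1 + 6×3 + 6×3 + 7×2 + 13×2 = 172
Vikram: 11×4 + 13×3 + 13×3 + 9×5 + 6×4 + 6×5 + 7×4 + 13×4 = 301
Hiro: 11×1 + 13×5 + 13×2 + 9×2 + 6×2 + 6×1 + 7×3 + 13×1 = 172
Omar: 11×3 + 13×2 + 13×5 + 9×3 + 6×5 + 6×4 + 7×1 + 13×5 = 277
Quinn: 11×5 + 13×1 + 13×4 + 9×4 + 6×1 + 6×2 + 7×5 + 13×3 = 248

Vikram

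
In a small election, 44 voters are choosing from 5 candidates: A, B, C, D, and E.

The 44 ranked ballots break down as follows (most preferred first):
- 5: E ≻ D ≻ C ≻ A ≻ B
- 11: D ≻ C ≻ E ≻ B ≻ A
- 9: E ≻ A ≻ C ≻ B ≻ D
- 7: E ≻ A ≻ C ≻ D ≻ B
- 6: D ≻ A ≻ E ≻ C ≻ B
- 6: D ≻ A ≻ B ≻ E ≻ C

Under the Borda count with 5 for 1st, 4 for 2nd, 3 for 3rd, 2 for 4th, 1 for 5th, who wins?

A: 5×2 + 11×1 + 9×4 + 7×4 + 6×4 + 6×4 = 133
B: 5×1 + 11×2 + 9×2 + 7×1 + 6×1 + 6×3 = 76
C: 5×3 + 11×4 + 9×3 + 7×3 + 6×2 + 6×1 = 125
D: 5×4 + 11×5 + 9×1 + 7×2 + 6×5 + 6×5 = 158
E: 5×5 + 11×3 + 9×5 + 7×5 + 6×3 + 6×2 = 168

E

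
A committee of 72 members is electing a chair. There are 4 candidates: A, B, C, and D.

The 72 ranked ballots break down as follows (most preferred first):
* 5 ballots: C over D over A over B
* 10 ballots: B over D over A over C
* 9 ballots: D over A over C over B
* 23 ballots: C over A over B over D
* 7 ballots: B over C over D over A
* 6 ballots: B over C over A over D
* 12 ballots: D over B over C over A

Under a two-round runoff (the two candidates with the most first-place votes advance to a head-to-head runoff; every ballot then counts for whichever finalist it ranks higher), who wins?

Round 1 first-place votes: A 0, B 23, C 28, D 21. C and B advance.
Runoff: C is ranked above B on 37 ballots, B above C on 35.

C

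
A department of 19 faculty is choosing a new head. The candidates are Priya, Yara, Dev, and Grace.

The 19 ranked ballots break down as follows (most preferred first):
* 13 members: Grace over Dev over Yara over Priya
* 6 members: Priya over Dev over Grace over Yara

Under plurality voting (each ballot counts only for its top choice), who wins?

First-place votes: Priya 6, Yara 0, Dev 0, Grace 13.

Grace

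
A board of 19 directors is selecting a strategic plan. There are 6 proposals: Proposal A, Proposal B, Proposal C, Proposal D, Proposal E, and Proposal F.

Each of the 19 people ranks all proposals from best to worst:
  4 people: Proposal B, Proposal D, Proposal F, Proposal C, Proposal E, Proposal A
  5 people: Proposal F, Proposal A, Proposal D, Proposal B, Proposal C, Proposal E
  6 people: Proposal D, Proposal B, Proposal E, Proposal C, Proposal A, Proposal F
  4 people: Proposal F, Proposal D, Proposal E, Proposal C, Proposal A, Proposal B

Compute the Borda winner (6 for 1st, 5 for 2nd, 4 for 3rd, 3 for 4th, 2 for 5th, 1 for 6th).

Proposal D

Proposal A: 4×1 + 5×5 + 6×2 + 4×2 = 49
Proposal B: 4×6 + 5×3 + 6×5 + 4×1 = 73
Proposal C: 4×3 + 5×2 + 6×3 + 4×3 = 52
Proposal D: 4×5 + 5×4 + 6×6 + 4×5 = 96
Proposal E: 4×2 + 5×1 + 6×4 + 4×4 = 53
Proposal F: 4×4 + 5×6 + 6×1 + 4×6 = 76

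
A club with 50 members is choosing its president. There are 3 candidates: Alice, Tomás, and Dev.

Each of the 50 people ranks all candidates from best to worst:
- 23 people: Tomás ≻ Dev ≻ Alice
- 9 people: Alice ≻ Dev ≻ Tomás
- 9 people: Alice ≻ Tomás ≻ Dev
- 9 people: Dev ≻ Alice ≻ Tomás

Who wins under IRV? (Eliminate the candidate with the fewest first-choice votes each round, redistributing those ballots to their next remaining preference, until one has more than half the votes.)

Alice

Round 1: Alice 18, Tomás 23, Dev 9. Dev eliminated.
Round 2: Alice 27, Tomás 23. Alice has a majority (≥26).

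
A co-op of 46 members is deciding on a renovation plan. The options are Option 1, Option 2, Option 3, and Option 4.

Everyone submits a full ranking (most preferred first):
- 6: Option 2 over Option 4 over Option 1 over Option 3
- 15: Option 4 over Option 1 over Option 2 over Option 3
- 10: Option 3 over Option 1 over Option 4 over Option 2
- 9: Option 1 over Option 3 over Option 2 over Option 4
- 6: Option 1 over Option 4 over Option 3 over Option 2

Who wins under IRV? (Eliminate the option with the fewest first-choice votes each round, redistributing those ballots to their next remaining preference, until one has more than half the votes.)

Option 1

Round 1: Option 1 15, Option 2 6, Option 3 10, Option 4 15. Option 2 eliminated.
Round 2: Option 1 15, Option 3 10, Option 4 21. Option 3 eliminated.
Round 3: Option 1 25, Option 4 21. Option 1 has a majority (≥24).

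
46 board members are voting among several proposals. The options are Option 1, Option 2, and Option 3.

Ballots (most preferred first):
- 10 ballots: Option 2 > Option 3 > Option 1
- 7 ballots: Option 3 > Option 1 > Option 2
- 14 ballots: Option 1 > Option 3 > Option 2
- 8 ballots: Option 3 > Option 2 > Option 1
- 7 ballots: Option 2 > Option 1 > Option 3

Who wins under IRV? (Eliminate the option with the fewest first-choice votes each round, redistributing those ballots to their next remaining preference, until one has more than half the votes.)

Option 3

Round 1: Option 1 14, Option 2 17, Option 3 15. Option 1 eliminated.
Round 2: Option 2 17, Option 3 29. Option 3 has a majority (≥24).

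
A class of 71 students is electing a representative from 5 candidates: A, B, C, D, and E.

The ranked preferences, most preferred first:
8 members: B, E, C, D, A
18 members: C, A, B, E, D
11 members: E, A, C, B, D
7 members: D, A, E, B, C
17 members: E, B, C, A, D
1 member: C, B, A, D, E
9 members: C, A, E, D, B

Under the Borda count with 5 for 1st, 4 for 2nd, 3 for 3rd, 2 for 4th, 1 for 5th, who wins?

E

A: 8×1 + 18×4 + 11×4 + 7×4 + 17×2 + 1×3 + 9×4 = 225
B: 8×5 + 18×3 + 11×2 + 7×2 + 17×4 + 1×4 + 9×1 = 211
C: 8×3 + 18×5 + 11×3 + 7×1 + 17×3 + 1×5 + 9×5 = 255
D: 8×2 + 18×1 + 11×1 + 7×5 + 17×1 + 1×2 + 9×2 = 117
E: 8×4 + 18×2 + 11×5 + 7×3 + 17×5 + 1×1 + 9×3 = 257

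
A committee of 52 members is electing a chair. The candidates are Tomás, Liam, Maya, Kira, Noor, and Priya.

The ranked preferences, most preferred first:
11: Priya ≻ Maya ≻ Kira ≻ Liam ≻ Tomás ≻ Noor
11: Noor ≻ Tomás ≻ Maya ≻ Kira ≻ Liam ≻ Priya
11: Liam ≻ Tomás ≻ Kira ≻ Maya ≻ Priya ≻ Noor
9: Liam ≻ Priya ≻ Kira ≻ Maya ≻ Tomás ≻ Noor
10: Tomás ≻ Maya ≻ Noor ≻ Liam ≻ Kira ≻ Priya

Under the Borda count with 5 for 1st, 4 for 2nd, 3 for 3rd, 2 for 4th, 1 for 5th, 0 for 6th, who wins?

Tomás

Tomás: 11×1 + 11×4 + 11×4 + 9×1 + 10×5 = 158
Liam: 11×2 + 11×1 + 11×5 + 9×5 + 10×2 = 153
Maya: 11×4 + 11×3 + 11×2 + 9×2 + 10×4 = 157
Kira: 11×3 + 11×2 + 11×3 + 9×3 + 10×1 = 125
Noor: 11×0 + 11×5 + 11×0 + 9×0 + 10×3 = 85
Priya: 11×5 + 11×0 + 11×1 + 9×4 + 10×0 = 102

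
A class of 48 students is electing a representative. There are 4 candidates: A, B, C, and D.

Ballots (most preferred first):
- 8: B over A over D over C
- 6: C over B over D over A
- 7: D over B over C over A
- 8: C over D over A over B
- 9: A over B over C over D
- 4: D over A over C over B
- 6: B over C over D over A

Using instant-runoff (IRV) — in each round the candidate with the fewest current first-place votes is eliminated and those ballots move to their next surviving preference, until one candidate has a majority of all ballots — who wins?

B

Round 1: A 9, B 14, C 14, D 11. A eliminated.
Round 2: B 23, C 14, D 11. D eliminated.
Round 3: B 30, C 18. B has a majority (≥25).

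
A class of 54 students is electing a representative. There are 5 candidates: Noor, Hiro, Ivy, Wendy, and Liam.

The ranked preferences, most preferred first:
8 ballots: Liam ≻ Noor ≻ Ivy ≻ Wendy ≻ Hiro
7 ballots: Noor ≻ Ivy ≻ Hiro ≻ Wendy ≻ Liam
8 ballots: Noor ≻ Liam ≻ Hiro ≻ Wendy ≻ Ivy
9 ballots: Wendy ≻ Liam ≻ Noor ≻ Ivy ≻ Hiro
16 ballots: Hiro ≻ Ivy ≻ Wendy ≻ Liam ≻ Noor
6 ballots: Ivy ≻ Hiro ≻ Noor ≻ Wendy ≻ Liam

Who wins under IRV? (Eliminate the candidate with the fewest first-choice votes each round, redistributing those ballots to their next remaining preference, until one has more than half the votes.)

Noor

Round 1: Noor 15, Hiro 16, Ivy 6, Wendy 9, Liam 8. Ivy eliminated.
Round 2: Noor 15, Hiro 22, Wendy 9, Liam 8. Liam eliminated.
Round 3: Noor 23, Hiro 22, Wendy 9. Wendy eliminated.
Round 4: Noor 32, Hiro 22. Noor has a majority (≥28).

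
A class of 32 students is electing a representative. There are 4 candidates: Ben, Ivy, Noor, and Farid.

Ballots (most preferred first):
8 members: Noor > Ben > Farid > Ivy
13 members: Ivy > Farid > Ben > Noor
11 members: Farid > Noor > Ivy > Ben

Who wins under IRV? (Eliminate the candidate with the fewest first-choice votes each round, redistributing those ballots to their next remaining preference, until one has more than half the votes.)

Round 1: Ben 0, Ivy 13, Noor 8, Farid 11. Ben eliminated.
Round 2: Ivy 13, Noor 8, Farid 11. Noor eliminated.
Round 3: Ivy 13, Farid 19. Farid has a majority (≥17).

Farid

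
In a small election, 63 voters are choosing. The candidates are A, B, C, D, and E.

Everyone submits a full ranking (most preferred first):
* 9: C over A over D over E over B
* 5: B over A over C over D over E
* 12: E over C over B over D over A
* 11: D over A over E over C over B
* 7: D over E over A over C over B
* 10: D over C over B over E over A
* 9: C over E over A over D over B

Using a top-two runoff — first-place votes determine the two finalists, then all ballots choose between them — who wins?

C

Round 1 first-place votes: A 0, B 5, C 18, D 28, E 12. D and C advance.
Runoff: D is ranked above C on 28 ballots, C above D on 35.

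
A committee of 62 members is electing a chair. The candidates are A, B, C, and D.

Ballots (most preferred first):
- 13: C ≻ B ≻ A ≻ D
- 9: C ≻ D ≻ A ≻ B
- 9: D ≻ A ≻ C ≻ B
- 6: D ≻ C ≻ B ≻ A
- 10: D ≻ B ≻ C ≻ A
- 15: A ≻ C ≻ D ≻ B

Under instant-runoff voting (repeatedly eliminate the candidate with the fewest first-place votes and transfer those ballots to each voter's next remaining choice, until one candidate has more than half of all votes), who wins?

Round 1: A 15, B 0, C 22, D 25. B eliminated.
Round 2: A 15, C 22, D 25. A eliminated.
Round 3: C 37, D 25. C has a majority (≥32).

C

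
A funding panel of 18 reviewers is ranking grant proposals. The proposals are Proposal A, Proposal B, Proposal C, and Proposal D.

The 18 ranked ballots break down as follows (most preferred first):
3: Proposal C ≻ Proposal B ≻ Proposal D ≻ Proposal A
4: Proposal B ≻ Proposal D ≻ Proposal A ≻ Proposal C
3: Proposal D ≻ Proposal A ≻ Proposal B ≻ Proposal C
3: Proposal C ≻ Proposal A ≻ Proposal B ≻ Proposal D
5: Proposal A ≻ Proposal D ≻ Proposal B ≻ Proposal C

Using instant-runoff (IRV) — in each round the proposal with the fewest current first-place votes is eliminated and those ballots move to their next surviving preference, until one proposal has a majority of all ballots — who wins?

Round 1: Proposal A 5, Proposal B 4, Proposal C 6, Proposal D 3. Proposal D eliminated.
Round 2: Proposal A 8, Proposal B 4, Proposal C 6. Proposal B eliminated.
Round 3: Proposal A 12, Proposal C 6. Proposal A has a majority (≥10).

Proposal A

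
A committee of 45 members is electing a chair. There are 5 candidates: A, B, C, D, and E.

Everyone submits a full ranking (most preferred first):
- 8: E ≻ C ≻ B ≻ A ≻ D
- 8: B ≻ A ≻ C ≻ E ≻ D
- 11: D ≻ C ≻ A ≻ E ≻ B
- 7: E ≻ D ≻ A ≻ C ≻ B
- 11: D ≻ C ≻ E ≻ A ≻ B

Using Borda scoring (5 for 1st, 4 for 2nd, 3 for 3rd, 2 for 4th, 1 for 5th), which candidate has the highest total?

C

A: 8×2 + 8×4 + 11×3 + 7×3 + 11×2 = 124
B: 8×3 + 8×5 + 11×1 + 7×1 + 11×1 = 93
C: 8×4 + 8×3 + 11×4 + 7×2 + 11×4 = 158
D: 8×1 + 8×1 + 11×5 + 7×4 + 11×5 = 154
E: 8×5 + 8×2 + 11×2 + 7×5 + 11×3 = 146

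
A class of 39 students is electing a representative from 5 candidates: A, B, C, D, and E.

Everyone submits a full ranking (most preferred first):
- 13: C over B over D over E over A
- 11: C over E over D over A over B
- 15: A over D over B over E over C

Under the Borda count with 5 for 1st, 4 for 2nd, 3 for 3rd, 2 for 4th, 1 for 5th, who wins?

A: 13×1 + 11×2 + 15×5 = 110
B: 13×4 + 11×1 + 15×3 = 108
C: 13×5 + 11×5 + 15×1 = 135
D: 13×3 + 11×3 + 15×4 = 132
E: 13×2 + 11×4 + 15×2 = 100

C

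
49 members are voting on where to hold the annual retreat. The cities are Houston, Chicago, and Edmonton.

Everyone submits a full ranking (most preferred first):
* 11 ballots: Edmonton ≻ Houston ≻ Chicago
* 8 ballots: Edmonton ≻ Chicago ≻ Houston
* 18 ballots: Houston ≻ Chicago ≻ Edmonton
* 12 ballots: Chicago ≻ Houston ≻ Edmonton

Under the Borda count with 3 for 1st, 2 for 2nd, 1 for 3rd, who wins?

Houston: 11×2 + 8×1 + 18×3 + 12×2 = 108
Chicago: 11×1 + 8×2 + 18×2 + 12×3 = 99
Edmonton: 11×3 + 8×3 + 18×1 + 12×1 = 87

Houston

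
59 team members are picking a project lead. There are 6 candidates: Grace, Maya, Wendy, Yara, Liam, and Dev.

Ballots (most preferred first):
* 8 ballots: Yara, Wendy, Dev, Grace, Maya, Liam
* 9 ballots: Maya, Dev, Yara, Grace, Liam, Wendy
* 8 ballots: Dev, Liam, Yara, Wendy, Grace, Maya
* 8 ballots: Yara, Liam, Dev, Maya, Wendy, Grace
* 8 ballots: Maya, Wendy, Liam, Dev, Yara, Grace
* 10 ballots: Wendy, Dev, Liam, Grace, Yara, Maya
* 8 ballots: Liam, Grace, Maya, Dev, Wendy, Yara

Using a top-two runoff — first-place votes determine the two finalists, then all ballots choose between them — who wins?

Yara

Round 1 first-place votes: Grace 0, Maya 17, Wendy 10, Yara 16, Liam 8, Dev 8. Maya and Yara advance.
Runoff: Maya is ranked above Yara on 25 ballots, Yara above Maya on 34.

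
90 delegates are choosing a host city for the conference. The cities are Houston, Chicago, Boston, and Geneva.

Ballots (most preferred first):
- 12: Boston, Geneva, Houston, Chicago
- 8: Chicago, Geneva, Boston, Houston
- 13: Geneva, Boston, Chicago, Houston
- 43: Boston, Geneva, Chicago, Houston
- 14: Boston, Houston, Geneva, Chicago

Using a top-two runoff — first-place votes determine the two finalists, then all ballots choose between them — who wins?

Round 1 first-place votes: Houston 0, Chicago 8, Boston 69, Geneva 13. Boston and Geneva advance.
Runoff: Boston is ranked above Geneva on 69 ballots, Geneva above Boston on 21.

Boston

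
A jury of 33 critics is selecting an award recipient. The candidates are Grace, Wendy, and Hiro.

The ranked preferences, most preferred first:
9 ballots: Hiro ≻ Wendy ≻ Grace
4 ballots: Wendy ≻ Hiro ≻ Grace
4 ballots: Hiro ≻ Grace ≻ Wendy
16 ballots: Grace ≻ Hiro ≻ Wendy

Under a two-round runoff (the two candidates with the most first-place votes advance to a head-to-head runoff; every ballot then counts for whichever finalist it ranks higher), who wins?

Hiro

Round 1 first-place votes: Grace 16, Wendy 4, Hiro 13. Grace and Hiro advance.
Runoff: Grace is ranked above Hiro on 16 ballots, Hiro above Grace on 17.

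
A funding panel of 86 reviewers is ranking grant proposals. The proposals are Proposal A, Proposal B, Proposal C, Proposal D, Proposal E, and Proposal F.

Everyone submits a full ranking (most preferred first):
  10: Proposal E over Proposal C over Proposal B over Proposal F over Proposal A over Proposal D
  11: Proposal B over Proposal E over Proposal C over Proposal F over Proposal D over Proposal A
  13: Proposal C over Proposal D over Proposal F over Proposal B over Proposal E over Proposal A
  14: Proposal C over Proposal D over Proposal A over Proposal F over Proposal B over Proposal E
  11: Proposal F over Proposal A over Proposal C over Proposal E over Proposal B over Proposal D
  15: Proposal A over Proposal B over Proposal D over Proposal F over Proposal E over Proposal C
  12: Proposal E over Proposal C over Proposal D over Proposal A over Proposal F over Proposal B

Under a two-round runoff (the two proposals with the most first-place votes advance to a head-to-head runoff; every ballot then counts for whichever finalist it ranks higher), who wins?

Proposal E

Round 1 first-place votes: Proposal A 15, Proposal B 11, Proposal C 27, Proposal D 0, Proposal E 22, Proposal F 11. Proposal C and Proposal E advance.
Runoff: Proposal C is ranked above Proposal E on 38 ballots, Proposal E above Proposal C on 48.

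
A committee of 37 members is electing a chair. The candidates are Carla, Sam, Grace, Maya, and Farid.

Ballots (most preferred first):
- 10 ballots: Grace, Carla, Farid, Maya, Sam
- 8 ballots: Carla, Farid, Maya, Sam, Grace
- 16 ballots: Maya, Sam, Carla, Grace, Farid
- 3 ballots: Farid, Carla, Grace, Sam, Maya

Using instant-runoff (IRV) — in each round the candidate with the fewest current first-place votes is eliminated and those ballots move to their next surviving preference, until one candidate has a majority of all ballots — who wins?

Carla

Round 1: Carla 8, Sam 0, Grace 10, Maya 16, Farid 3. Sam eliminated.
Round 2: Carla 8, Grace 10, Maya 16, Farid 3. Farid eliminated.
Round 3: Carla 11, Grace 10, Maya 16. Grace eliminated.
Round 4: Carla 21, Maya 16. Carla has a majority (≥19).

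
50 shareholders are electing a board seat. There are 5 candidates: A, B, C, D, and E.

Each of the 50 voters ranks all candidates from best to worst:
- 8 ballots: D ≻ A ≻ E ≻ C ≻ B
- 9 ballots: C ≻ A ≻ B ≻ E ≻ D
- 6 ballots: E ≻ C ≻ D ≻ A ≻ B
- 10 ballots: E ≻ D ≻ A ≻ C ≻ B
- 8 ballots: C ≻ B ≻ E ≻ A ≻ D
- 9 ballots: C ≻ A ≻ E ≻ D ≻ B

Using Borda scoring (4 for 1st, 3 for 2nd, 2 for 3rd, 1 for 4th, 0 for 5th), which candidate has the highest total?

C

A: 8×3 + 9×3 + 6×1 + 10×2 + 8×1 + 9×3 = 112
B: 8×0 + 9×2 + 6×0 + 10×0 + 8×3 + 9×0 = 42
C: 8×1 + 9×4 + 6×3 + 10×1 + 8×4 + 9×4 = 140
D: 8×4 + 9×0 + 6×2 + 10×3 + 8×0 + 9×1 = 83
E: 8×2 + 9×1 + 6×4 + 10×4 + 8×2 + 9×2 = 123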